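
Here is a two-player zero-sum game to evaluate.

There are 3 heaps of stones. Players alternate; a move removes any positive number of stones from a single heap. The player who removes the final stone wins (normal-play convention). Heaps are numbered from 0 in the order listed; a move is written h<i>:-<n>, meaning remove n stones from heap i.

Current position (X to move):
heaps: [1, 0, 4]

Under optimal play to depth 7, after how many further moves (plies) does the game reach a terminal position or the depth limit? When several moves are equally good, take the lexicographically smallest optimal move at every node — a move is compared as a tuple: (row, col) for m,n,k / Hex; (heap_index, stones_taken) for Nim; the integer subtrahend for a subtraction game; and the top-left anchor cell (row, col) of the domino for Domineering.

PV length from [(1,0,4)]: 3 plies

p1 X@[(1,0,4)]: h0:-1[(0,0,4)]-1 h2:-1[(1,0,3)]-1 h2:-2[(1,0,2)]-1 h2:-3[(1,0,1)]+1* h2:-4[(1,0,0)]-1
p2 O@[(1,0,1)]: h0:-1[(0,0,1)]-1* h2:-1[(1,0,0)]-1
p3 X@[(0,0,1)]: h2:-1[(0,0,0)]+1*
p4 O@[(0,0,0)] terminal -1; root [(1,0,4)] d7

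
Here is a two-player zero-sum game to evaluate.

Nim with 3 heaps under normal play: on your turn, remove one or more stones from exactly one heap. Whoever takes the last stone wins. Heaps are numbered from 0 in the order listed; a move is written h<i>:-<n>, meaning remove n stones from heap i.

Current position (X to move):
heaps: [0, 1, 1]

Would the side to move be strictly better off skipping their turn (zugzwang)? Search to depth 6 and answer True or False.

ply 1, X at (0,1,1) | h1:-1=-1→(0,0,1)*; h2:-1=-1→(0,1,0)
ply 2, O at (0,0,1) | h2:-1=+1→(0,0,0)*
ply 3: (0,0,0) is terminal -1 (X); from (0,1,1) depth 6
if X skipped the turn, O would face:
~ ply 1, O at (0,1,1) | h1:-1=-1→(0,0,1)*; h2:-1=-1→(0,1,0)
~ ply 2, X at (0,0,1) | h2:-1=+1→(0,0,0)*
~ ply 3: (0,0,0) is terminal -1 (O); from (0,1,1) depth 6
compare (X): move=-1 vs pass=+1

zugzwang((0,1,1), X) = True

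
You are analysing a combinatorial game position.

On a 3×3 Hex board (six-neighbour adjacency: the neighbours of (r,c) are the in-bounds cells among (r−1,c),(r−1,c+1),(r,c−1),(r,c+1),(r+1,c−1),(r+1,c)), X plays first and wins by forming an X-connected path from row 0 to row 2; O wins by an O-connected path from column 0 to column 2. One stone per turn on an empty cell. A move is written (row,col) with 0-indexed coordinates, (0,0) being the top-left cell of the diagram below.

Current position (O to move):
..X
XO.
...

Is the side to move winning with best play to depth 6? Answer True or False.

[..X/XO./...] O move#1: (0,0):-1/O.X/XO./...*, (0,1):-1/.OX/XO./..., (1,2):-1/..X/XOO/..., (2,0):-1/..X/XO./O.., (2,1):-1/..X/XO./.O., (2,2):-1/..X/XO./..O
[O.X/XO./...] X move#2: (0,1):+1/OXX/XO./...*, (1,2):+1/O.X/XOX/..., (2,0):+1/O.X/XO./X.., (2,1):-1/O.X/XO./.X., (2,2):-1/O.X/XO./..X
[OXX/XO./...] O move#3: (1,2):-1/OXX/XOO/...*, (2,0):-1/OXX/XO./O.., (2,1):-1/OXX/XO./.O., (2,2):-1/OXX/XO./..O
[OXX/XOO/...] X move#4: (2,0):+1/OXX/XOO/X..*, (2,1):-1/OXX/XOO/.X., (2,2):-1/OXX/XOO/..X
[OXX/XOO/X..] end (terminal -1, O#5); searched ..X/XO./... to 6

O winning at [..X/XO./...]: False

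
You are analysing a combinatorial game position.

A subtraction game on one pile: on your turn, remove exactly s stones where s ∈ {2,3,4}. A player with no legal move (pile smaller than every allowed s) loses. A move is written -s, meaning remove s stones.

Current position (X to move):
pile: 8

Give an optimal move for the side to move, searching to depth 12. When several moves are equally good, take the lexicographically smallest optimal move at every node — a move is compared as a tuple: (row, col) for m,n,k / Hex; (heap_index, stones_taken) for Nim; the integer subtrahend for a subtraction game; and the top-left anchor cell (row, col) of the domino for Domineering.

X's best at [8]: -2

[8] X move#1: -2:+1/6*, -3:-1/5, -4:-1/4
[6] O move#2: -2:-1/4*, -3:-1/3, -4:-1/2
[4] X move#3: -2:-1/2, -3:+1/1*, -4:+1/0
[1] end (terminal -1, O#4); searched 8 to 12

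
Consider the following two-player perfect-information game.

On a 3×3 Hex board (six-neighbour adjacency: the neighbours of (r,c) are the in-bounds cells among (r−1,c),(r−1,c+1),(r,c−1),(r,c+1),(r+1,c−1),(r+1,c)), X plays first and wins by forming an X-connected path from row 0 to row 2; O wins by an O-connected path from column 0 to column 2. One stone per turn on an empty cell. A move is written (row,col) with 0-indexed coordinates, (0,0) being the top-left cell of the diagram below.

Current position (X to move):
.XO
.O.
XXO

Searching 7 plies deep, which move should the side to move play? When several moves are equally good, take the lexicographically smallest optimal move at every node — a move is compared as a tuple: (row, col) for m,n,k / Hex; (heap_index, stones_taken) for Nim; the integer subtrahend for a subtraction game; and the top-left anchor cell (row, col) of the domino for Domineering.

p1 X@[.XO/.O./XXO]: (0,0)[XXO/.O./XXO]-1 (1,0)[.XO/XO./XXO]+1* (1,2)[.XO/.OX/XXO]-1
p2 O@[.XO/XO./XXO] terminal -1; root [.XO/.O./XXO] d7

X's best at [.XO/.O./XXO]: (1,0)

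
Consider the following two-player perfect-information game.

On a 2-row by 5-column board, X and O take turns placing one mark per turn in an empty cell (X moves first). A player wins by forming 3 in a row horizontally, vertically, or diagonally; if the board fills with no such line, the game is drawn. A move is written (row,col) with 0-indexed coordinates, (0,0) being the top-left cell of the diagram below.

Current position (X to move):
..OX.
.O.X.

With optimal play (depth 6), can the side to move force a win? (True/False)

X winning at [..OX./.O.X.]: False

p1 X@[..OX./.O.X.]: (0,0)[X.OX./.O.X.]+0* (0,1)[.XOX./.O.X.]+0 (0,4)[..OXX/.O.X.]+0 (1,0)[..OX./XO.X.]+0 (1,2)[..OX./.OXX.]+0 (1,4)[..OX./.O.XX]+0
p2 O@[X.OX./.O.X.]: (0,1)[XOOX./.O.X.]+0* (0,4)[X.OXO/.O.X.]+0 (1,0)[X.OX./OO.X.]+0 (1,2)[X.OX./.OOX.]+0 (1,4)[X.OX./.O.XO]+0
p3 X@[XOOX./.O.X.]: (0,4)[XOOXX/.O.X.]+0* (1,0)[XOOX./XO.X.]+0 (1,2)[XOOX./.OXX.]+0 (1,4)[XOOX./.O.XX]+0
p4 O@[XOOXX/.O.X.]: (1,0)[XOOXX/OO.X.]+0* (1,2)[XOOXX/.OOX.]+0 (1,4)[XOOXX/.O.XO]+0
p5 X@[XOOXX/OO.X.]: (1,2)[XOOXX/OOXX.]+0* (1,4)[XOOXX/OO.XX]-1
p6 O@[XOOXX/OOXX.]: (1,4)[XOOXX/OOXXO]+0*
p7 X@[XOOXX/OOXXO] terminal +0; root [..OX./.O.X.] d6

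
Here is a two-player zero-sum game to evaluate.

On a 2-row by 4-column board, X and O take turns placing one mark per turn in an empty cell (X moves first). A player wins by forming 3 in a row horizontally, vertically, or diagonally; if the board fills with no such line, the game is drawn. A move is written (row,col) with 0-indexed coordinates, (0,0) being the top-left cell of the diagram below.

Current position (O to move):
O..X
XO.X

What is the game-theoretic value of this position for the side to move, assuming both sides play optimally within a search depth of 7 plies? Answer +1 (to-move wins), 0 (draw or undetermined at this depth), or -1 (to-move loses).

ply 1, O at O..X/XO.X | (0,1)=+0→OO.X/XO.X*; (0,2)=+0→O.OX/XO.X; (1,2)=+0→O..X/XOOX
ply 2, X at OO.X/XO.X | (0,2)=+0→OOXX/XO.X*; (1,2)=-1→OO.X/XOXX
ply 3, O at OOXX/XO.X | (1,2)=+0→OOXX/XOOX*
ply 4: OOXX/XOOX is terminal +0 (X); from O..X/XO.X depth 7

value(O..X/XO.X, O) = 0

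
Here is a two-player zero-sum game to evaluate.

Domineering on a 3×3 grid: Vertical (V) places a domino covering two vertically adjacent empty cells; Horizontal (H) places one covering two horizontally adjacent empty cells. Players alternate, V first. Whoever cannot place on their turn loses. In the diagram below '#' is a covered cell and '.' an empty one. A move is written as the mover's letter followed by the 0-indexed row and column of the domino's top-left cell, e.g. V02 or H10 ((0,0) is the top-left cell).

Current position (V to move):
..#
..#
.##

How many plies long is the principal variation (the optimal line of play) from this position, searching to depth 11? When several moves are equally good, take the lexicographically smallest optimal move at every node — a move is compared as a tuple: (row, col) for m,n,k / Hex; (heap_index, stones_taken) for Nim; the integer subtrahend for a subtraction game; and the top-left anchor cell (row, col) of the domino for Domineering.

ply 1, V at ..#/..#/.## | V00=+1→#.#/#.#/.##*; V01=+1→.##/.##/.##; V10=-1→..#/#.#/###
ply 2: #.#/#.#/.## is terminal -1 (H); from ..#/..#/.## depth 11

PV length from [..#/..#/.##]: 1 ply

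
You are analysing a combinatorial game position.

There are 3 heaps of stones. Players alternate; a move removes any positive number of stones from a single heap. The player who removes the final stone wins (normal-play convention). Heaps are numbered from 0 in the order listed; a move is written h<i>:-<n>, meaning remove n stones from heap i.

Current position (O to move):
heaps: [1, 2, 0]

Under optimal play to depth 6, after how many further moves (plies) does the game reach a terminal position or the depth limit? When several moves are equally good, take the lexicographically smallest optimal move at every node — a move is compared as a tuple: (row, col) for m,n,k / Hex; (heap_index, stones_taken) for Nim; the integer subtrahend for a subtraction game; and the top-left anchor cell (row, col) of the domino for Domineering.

[(1,2,0)] O move#1: h0:-1:-1/(0,2,0), h1:-1:+1/(1,1,0)*, h1:-2:-1/(1,0,0)
[(1,1,0)] X move#2: h0:-1:-1/(0,1,0)*, h1:-1:-1/(1,0,0)
[(0,1,0)] O move#3: h1:-1:+1/(0,0,0)*
[(0,0,0)] end (terminal -1, X#4); searched (1,2,0) to 6

PV length from [(1,2,0)]: 3 plies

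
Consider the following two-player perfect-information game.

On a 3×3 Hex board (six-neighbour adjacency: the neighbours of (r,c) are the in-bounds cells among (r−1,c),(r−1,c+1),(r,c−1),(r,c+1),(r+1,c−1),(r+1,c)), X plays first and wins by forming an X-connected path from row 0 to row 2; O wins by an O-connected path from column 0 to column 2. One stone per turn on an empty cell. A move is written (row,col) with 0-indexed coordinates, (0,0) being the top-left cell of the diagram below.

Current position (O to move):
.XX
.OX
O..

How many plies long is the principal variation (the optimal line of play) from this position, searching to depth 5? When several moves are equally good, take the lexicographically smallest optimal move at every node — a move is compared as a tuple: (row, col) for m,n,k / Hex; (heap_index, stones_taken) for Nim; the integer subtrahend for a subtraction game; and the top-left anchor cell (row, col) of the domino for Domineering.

PV length from [.XX/.OX/O..]: 4 plies

ply 1, O at .XX/.OX/O.. | (0,0)=-1→OXX/.OX/O..*; (1,0)=-1→.XX/OOX/O..; (2,1)=-1→.XX/.OX/OO.; (2,2)=-1→.XX/.OX/O.O
ply 2, X at OXX/.OX/O.. | (1,0)=+1→OXX/XOX/O..*; (2,1)=+1→OXX/.OX/OX.; (2,2)=+1→OXX/.OX/O.X
ply 3, O at OXX/XOX/O.. | (2,1)=-1→OXX/XOX/OO.*; (2,2)=-1→OXX/XOX/O.O
ply 4, X at OXX/XOX/OO. | (2,2)=+1→OXX/XOX/OOX*
ply 5: OXX/XOX/OOX is terminal -1 (O); from .XX/.OX/O.. depth 5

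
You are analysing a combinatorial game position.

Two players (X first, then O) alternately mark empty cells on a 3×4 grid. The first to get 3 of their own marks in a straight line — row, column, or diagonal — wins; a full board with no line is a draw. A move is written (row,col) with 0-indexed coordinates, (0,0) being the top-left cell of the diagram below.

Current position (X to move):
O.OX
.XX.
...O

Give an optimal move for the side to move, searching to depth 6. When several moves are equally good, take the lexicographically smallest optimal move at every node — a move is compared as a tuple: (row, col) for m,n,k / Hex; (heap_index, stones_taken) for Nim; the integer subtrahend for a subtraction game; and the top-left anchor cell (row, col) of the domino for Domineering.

p1 X@[O.OX/.XX./...O]: (0,1)[OXOX/.XX./...O]+1* (1,0)[O.OX/XXX./...O]+1 (1,3)[O.OX/.XXX/...O]+1 (2,0)[O.OX/.XX./X..O]-1 (2,1)[O.OX/.XX./.X.O]+1 (2,2)[O.OX/.XX./..XO]-1
p2 O@[OXOX/.XX./...O]: (1,0)[OXOX/OXX./...O]-1* (1,3)[OXOX/.XXO/...O]-1 (2,0)[OXOX/.XX./O..O]-1 (2,1)[OXOX/.XX./.O.O]-1 (2,2)[OXOX/.XX./..OO]-1
p3 X@[OXOX/OXX./...O]: (1,3)[OXOX/OXXX/...O]+1* (2,0)[OXOX/OXX./X..O]+1 (2,1)[OXOX/OXX./.X.O]+1 (2,2)[OXOX/OXX./..XO]-1
p4 O@[OXOX/OXXX/...O] terminal -1; root [O.OX/.XX./...O] d6

X's best at [O.OX/.XX./...O]: (0,1)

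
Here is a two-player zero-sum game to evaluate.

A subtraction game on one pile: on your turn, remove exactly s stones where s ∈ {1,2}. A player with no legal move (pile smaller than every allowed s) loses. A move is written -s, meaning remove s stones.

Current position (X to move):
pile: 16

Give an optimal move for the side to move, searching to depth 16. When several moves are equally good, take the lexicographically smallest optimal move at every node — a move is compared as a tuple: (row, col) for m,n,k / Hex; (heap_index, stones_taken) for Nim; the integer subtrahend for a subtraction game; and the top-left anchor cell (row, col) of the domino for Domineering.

[16] X move#1: -1:+1/15*, -2:-1/14
[15] O move#2: -1:-1/14*, -2:-1/13
[14] X move#3: -1:-1/13, -2:+1/12*
[12] O move#4: -1:-1/11*, -2:-1/10
[11] X move#5: -1:-1/10, -2:+1/9*
[9] O move#6: -1:-1/8*, -2:-1/7
[8] X move#7: -1:-1/7, -2:+1/6*
[6] O move#8: -1:-1/5*, -2:-1/4
[5] X move#9: -1:-1/4, -2:+1/3*
[3] O move#10: -1:-1/2*, -2:-1/1
[2] X move#11: -1:-1/1, -2:+1/0*
[0] end (terminal -1, O#12); searched 16 to 16

X's best at [16]: -1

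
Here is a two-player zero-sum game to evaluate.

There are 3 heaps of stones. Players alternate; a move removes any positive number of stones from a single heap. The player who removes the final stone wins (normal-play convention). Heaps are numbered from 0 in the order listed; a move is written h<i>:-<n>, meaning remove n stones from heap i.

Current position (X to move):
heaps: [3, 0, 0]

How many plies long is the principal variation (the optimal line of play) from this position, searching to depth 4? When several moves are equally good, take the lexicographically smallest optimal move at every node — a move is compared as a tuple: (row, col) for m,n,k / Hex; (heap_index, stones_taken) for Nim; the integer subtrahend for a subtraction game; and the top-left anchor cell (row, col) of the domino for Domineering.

PV length from [(3,0,0)]: 1 ply

ply 1, X at (3,0,0) | h0:-1=-1→(2,0,0); h0:-2=-1→(1,0,0); h0:-3=+1→(0,0,0)*
ply 2: (0,0,0) is terminal -1 (O); from (3,0,0) depth 4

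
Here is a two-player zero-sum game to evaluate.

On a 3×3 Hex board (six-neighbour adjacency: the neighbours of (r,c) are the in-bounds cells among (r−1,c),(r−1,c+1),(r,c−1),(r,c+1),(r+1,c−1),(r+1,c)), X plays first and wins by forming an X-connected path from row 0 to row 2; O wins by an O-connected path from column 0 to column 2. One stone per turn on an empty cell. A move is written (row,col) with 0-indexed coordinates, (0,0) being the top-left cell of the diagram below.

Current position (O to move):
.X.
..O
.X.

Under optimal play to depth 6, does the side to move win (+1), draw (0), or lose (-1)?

p1 O@[.X./..O/.X.]: (0,0)[OX./..O/.X.]-1 (0,2)[.XO/..O/.X.]-1 (1,0)[.X./O.O/.X.]-1 (1,1)[.X./.OO/.X.]+1* (2,0)[.X./..O/OX.]-1 (2,2)[.X./..O/.XO]-1
p2 X@[.X./.OO/.X.]: (0,0)[XX./.OO/.X.]-1* (0,2)[.XX/.OO/.X.]-1 (1,0)[.X./XOO/.X.]-1 (2,0)[.X./.OO/XX.]-1 (2,2)[.X./.OO/.XX]-1
p3 O@[XX./.OO/.X.]: (0,2)[XXO/.OO/.X.]+1* (1,0)[XX./OOO/.X.]+1 (2,0)[XX./.OO/OX.]+1 (2,2)[XX./.OO/.XO]+1
p4 X@[XXO/.OO/.X.]: (1,0)[XXO/XOO/.X.]-1* (2,0)[XXO/.OO/XX.]-1 (2,2)[XXO/.OO/.XX]-1
p5 O@[XXO/XOO/.X.]: (2,0)[XXO/XOO/OX.]+1* (2,2)[XXO/XOO/.XO]-1
p6 X@[XXO/XOO/OX.] terminal -1; root [.X./..O/.X.] d6

value(.X./..O/.X., O) = +1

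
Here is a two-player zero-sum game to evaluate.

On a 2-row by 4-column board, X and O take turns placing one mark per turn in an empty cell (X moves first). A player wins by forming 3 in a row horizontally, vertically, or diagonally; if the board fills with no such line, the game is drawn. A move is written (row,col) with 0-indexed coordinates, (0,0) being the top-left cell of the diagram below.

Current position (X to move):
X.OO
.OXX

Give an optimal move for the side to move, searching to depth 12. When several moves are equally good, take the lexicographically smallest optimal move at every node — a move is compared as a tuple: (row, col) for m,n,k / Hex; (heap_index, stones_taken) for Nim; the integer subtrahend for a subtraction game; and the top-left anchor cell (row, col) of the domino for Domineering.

X's best at [X.OO/.OXX]: (0,1)

ply 1, X at X.OO/.OXX | (0,1)=+0→XXOO/.OXX*; (1,0)=-1→X.OO/XOXX
ply 2, O at XXOO/.OXX | (1,0)=+0→XXOO/OOXX*
ply 3: XXOO/OOXX is terminal +0 (X); from X.OO/.OXX depth 12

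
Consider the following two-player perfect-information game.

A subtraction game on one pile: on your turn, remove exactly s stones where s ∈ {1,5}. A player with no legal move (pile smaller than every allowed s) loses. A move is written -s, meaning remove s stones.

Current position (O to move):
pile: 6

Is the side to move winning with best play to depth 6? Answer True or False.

O winning at [6]: False

[6] O move#1: -1:-1/5*, -5:-1/1
[5] X move#2: -1:+1/4*, -5:+1/0
[4] O move#3: -1:-1/3*
[3] X move#4: -1:+1/2*
[2] O move#5: -1:-1/1*
[1] X move#6: -1:+1/0*
[0] end (terminal -1, O#7); searched 6 to 6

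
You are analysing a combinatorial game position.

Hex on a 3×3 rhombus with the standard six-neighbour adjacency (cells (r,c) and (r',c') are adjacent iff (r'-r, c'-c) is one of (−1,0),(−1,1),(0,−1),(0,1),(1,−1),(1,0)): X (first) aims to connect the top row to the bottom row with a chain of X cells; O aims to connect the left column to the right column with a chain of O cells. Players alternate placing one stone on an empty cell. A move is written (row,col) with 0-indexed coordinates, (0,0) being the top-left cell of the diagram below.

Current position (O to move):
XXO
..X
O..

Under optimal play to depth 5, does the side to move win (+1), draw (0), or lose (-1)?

[XXO/..X/O..] O move#1: (1,0):-1/XXO/O.X/O.., (1,1):+1/XXO/.OX/O..*, (2,1):+1/XXO/..X/OO., (2,2):+1/XXO/..X/O.O
[XXO/.OX/O..] end (terminal -1, X#2); searched XXO/..X/O.. to 5

value(XXO/..X/O.., O) = +1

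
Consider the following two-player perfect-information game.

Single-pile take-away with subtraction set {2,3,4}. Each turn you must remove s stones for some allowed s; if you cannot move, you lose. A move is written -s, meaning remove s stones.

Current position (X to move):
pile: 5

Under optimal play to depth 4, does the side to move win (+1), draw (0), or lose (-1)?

value(5, X) = +1

[5] X move#1: -2:-1/3, -3:-1/2, -4:+1/1*
[1] end (terminal -1, O#2); searched 5 to 4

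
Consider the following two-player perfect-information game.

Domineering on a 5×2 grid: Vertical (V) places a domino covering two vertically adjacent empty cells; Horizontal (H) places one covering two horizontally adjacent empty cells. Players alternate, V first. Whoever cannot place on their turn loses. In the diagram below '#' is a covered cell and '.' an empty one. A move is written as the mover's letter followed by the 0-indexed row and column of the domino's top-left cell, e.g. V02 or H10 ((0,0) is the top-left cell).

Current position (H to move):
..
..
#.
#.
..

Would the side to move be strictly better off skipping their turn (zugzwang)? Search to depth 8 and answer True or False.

zugzwang(../../#./#./.., H) = False

[../../#./#./..] H move#1: H00:+1/##/../#./#./..*, H10:+1/../##/#./#./.., H40:-1/../../#./#./##
[##/../#./#./..] V move#2: V11:-1/##/.#/##/#./..*, V21:-1/##/../##/##/.., V31:-1/##/../#./##/.#
[##/.#/##/#./..] H move#3: H40:+1/##/.#/##/#./##*
[##/.#/##/#./##] end (terminal -1, V#4); searched ../../#./#./.. to 8
suppose H passes — search the same position with V to move:
pass> [../../#./#./..] V move#1: V00:+1/#./#./#./#./..*, V01:+1/.#/.#/#./#./.., V11:+1/../.#/##/#./.., V21:-1/../../##/##/.., V31:-1/../../#./##/.#
pass> [#./#./#./#./..] H move#2: H40:-1/#./#./#./#./##*
pass> [#./#./#./#./##] V move#3: V01:+1/##/##/#./#./##*, V11:+1/#./##/##/#./##, V21:+1/#./#./##/##/##
pass> [##/##/#./#./##] end (terminal -1, H#4); searched ../../#./#./.. to 8
for H: play +1, pass -1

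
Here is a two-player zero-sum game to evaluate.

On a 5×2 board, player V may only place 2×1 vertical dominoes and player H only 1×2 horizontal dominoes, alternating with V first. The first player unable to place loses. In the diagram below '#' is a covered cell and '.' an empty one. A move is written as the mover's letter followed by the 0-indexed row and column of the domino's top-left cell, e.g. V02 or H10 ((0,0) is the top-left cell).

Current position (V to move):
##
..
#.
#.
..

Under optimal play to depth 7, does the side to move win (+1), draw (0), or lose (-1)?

p1 V@[##/../#./#./..]: V11[##/.#/##/#./..]-1* V21[##/../##/##/..]-1 V31[##/../#./##/.#]-1
p2 H@[##/.#/##/#./..]: H40[##/.#/##/#./##]+1*
p3 V@[##/.#/##/#./##] terminal -1; root [##/../#./#./..] d7

value(##/../#./#./.., V) = -1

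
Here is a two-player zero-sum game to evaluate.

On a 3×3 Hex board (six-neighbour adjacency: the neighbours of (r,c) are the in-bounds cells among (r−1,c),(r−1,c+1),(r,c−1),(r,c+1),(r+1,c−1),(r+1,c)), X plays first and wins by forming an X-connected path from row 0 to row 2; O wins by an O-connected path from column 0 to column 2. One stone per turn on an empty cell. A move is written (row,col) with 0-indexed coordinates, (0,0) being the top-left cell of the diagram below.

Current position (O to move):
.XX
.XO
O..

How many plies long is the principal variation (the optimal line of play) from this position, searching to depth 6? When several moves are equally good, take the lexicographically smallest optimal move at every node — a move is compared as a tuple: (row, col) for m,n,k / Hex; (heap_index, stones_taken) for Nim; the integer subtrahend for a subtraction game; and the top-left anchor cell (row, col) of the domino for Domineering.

PV length from [.XX/.XO/O..]: 1 ply

p1 O@[.XX/.XO/O..]: (0,0)[OXX/.XO/O..]-1 (1,0)[.XX/OXO/O..]-1 (2,1)[.XX/.XO/OO.]+1* (2,2)[.XX/.XO/O.O]-1
p2 X@[.XX/.XO/OO.] terminal -1; root [.XX/.XO/O..] d6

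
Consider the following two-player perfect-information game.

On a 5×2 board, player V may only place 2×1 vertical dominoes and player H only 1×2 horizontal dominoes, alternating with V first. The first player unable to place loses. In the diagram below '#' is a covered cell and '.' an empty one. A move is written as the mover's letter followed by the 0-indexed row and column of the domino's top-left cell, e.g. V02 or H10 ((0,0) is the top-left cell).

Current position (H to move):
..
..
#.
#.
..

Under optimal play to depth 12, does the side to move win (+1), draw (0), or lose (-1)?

value(../../#./#./.., H) = +1

p1 H@[../../#./#./..]: H00[##/../#./#./..]+1* H10[../##/#./#./..]+1 H40[../../#./#./##]-1
p2 V@[##/../#./#./..]: V11[##/.#/##/#./..]-1* V21[##/../##/##/..]-1 V31[##/../#./##/.#]-1
p3 H@[##/.#/##/#./..]: H40[##/.#/##/#./##]+1*
p4 V@[##/.#/##/#./##] terminal -1; root [../../#./#./..] d12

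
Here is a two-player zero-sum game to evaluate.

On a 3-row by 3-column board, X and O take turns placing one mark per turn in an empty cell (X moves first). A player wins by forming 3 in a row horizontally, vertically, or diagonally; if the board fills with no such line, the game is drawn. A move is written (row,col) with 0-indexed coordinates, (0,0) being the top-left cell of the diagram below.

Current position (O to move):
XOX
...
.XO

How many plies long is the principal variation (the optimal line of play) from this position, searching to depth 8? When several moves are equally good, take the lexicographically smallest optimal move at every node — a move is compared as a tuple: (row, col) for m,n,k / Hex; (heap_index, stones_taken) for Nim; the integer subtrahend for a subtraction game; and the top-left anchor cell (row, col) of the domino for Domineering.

PV length from [XOX/.../.XO]: 4 plies

ply 1, O at XOX/.../.XO | (1,0)=+0→XOX/O../.XO*; (1,1)=+0→XOX/.O./.XO; (1,2)=-1→XOX/..O/.XO; (2,0)=+0→XOX/.../OXO
ply 2, X at XOX/O../.XO | (1,1)=+0→XOX/OX./.XO*; (1,2)=+0→XOX/O.X/.XO; (2,0)=+0→XOX/O../XXO
ply 3, O at XOX/OX./.XO | (1,2)=-1→XOX/OXO/.XO; (2,0)=+0→XOX/OX./OXO*
ply 4, X at XOX/OX./OXO | (1,2)=+0→XOX/OXX/OXO*
ply 5: XOX/OXX/OXO is terminal +0 (O); from XOX/.../.XO depth 8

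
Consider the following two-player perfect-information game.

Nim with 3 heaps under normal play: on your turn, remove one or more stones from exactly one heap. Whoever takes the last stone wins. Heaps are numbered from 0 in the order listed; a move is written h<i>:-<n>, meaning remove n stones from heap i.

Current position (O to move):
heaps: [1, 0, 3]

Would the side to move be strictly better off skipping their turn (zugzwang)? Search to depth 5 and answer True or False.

ply 1, O at (1,0,3) | h0:-1=-1→(0,0,3); h2:-1=-1→(1,0,2); h2:-2=+1→(1,0,1)*; h2:-3=-1→(1,0,0)
ply 2, X at (1,0,1) | h0:-1=-1→(0,0,1)*; h2:-1=-1→(1,0,0)
ply 3, O at (0,0,1) | h2:-1=+1→(0,0,0)*
ply 4: (0,0,0) is terminal -1 (X); from (1,0,3) depth 5
pass branch (X moves first from the same position):
  | ply 1, X at (1,0,3) | h0:-1=-1→(0,0,3); h2:-1=-1→(1,0,2); h2:-2=+1→(1,0,1)*; h2:-3=-1→(1,0,0)
  | ply 2, O at (1,0,1) | h0:-1=-1→(0,0,1)*; h2:-1=-1→(1,0,0)
  | ply 3, X at (0,0,1) | h2:-1=+1→(0,0,0)*
  | ply 4: (0,0,0) is terminal -1 (O); from (1,0,3) depth 5
O moving scores +1; O passing scores -1

zugzwang((1,0,3), O) = False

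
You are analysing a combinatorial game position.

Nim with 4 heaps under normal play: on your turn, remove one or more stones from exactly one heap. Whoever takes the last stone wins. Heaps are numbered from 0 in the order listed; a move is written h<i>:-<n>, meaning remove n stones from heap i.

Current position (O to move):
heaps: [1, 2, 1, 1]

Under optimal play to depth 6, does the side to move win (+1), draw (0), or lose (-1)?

value((1,2,1,1), O) = +1

p1 O@[(1,2,1,1)]: h0:-1[(0,2,1,1)]-1 h1:-1[(1,1,1,1)]+1* h1:-2[(1,0,1,1)]-1 h2:-1[(1,2,0,1)]-1 h3:-1[(1,2,1,0)]-1
p2 X@[(1,1,1,1)]: h0:-1[(0,1,1,1)]-1* h1:-1[(1,0,1,1)]-1 h2:-1[(1,1,0,1)]-1 h3:-1[(1,1,1,0)]-1
p3 O@[(0,1,1,1)]: h1:-1[(0,0,1,1)]+1* h2:-1[(0,1,0,1)]+1 h3:-1[(0,1,1,0)]+1
p4 X@[(0,0,1,1)]: h2:-1[(0,0,0,1)]-1* h3:-1[(0,0,1,0)]-1
p5 O@[(0,0,0,1)]: h3:-1[(0,0,0,0)]+1*
p6 X@[(0,0,0,0)] terminal -1; root [(1,2,1,1)] d6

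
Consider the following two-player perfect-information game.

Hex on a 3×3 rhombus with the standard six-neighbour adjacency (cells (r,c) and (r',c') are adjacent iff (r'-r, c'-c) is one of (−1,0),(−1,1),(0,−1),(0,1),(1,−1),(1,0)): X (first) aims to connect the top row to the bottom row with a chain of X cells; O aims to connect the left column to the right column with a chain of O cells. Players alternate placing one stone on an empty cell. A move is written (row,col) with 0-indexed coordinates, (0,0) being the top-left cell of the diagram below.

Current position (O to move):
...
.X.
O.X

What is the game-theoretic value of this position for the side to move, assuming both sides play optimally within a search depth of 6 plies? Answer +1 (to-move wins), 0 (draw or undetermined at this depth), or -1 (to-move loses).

value(.../.X./O.X, O) = -1

p1 O@[.../.X./O.X]: (0,0)[O../.X./O.X]-1* (0,1)[.O./.X./O.X]-1 (0,2)[..O/.X./O.X]-1 (1,0)[.../OX./O.X]-1 (1,2)[.../.XO/O.X]-1 (2,1)[.../.X./OOX]-1
p2 X@[O../.X./O.X]: (0,1)[OX./.X./O.X]+1* (0,2)[O.X/.X./O.X]+1 (1,0)[O../XX./O.X]+1 (1,2)[O../.XX/O.X]+1 (2,1)[O../.X./OXX]+1
p3 O@[OX./.X./O.X]: (0,2)[OXO/.X./O.X]-1* (1,0)[OX./OX./O.X]-1 (1,2)[OX./.XO/O.X]-1 (2,1)[OX./.X./OOX]-1
p4 X@[OXO/.X./O.X]: (1,0)[OXO/XX./O.X]+1* (1,2)[OXO/.XX/O.X]+1 (2,1)[OXO/.X./OXX]+1
p5 O@[OXO/XX./O.X]: (1,2)[OXO/XXO/O.X]-1* (2,1)[OXO/XX./OOX]-1
p6 X@[OXO/XXO/O.X]: (2,1)[OXO/XXO/OXX]+1*
p7 O@[OXO/XXO/OXX] terminal -1; root [.../.X./O.X] d6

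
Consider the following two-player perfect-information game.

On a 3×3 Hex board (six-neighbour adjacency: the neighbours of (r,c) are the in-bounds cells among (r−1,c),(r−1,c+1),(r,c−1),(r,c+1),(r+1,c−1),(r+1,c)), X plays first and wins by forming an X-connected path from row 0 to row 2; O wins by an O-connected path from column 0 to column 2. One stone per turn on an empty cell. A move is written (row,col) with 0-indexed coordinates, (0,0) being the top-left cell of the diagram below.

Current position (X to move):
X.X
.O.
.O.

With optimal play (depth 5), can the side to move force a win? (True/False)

ply 1, X at X.X/.O./.O. | (0,1)=-1→XXX/.O./.O.*; (1,0)=-1→X.X/XO./.O.; (1,2)=-1→X.X/.OX/.O.; (2,0)=-1→X.X/.O./XO.; (2,2)=-1→X.X/.O./.OX
ply 2, O at XXX/.O./.O. | (1,0)=+1→XXX/OO./.O.*; (1,2)=+1→XXX/.OO/.O.; (2,0)=+1→XXX/.O./OO.; (2,2)=+1→XXX/.O./.OO
ply 3, X at XXX/OO./.O. | (1,2)=-1→XXX/OOX/.O.*; (2,0)=-1→XXX/OO./XO.; (2,2)=-1→XXX/OO./.OX
ply 4, O at XXX/OOX/.O. | (2,0)=-1→XXX/OOX/OO.; (2,2)=+1→XXX/OOX/.OO*
ply 5: XXX/OOX/.OO is terminal -1 (X); from X.X/.O./.O. depth 5

X winning at [X.X/.O./.O.]: False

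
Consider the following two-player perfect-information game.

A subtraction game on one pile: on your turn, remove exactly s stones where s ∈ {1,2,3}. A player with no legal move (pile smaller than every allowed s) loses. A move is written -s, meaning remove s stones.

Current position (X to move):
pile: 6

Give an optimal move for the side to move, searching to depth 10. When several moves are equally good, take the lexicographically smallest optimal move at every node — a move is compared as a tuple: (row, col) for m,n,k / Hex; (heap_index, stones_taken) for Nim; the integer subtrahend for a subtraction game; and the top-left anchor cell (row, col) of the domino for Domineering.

[6] X move#1: -1:-1/5, -2:+1/4*, -3:-1/3
[4] O move#2: -1:-1/3*, -2:-1/2, -3:-1/1
[3] X move#3: -1:-1/2, -2:-1/1, -3:+1/0*
[0] end (terminal -1, O#4); searched 6 to 10

X's best at [6]: -2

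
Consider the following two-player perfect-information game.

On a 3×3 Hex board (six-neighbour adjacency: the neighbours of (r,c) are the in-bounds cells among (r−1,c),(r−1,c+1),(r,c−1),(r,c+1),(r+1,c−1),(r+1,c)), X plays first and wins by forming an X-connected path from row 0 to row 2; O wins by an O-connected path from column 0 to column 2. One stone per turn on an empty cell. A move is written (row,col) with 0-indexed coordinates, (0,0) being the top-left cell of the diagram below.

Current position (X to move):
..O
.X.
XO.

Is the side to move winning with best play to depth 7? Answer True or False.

X winning at [..O/.X./XO.]: True

[..O/.X./XO.] X move#1: (0,0):+1/X.O/.X./XO.*, (0,1):+1/.XO/.X./XO., (1,0):+1/..O/XX./XO., (1,2):-1/..O/.XX/XO., (2,2):-1/..O/.X./XOX
[X.O/.X./XO.] O move#2: (0,1):-1/XOO/.X./XO.*, (1,0):-1/X.O/OX./XO., (1,2):-1/X.O/.XO/XO., (2,2):-1/X.O/.X./XOO
[XOO/.X./XO.] X move#3: (1,0):+1/XOO/XX./XO.*, (1,2):-1/XOO/.XX/XO., (2,2):-1/XOO/.X./XOX
[XOO/XX./XO.] end (terminal -1, O#4); searched ..O/.X./XO. to 7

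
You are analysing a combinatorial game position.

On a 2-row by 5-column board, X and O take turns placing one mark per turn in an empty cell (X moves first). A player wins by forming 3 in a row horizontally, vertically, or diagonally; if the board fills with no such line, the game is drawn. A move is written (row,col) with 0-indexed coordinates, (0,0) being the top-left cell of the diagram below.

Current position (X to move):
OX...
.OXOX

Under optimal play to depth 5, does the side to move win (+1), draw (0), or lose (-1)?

value(OX.../.OXOX, X) = 0

[OX.../.OXOX] X move#1: (0,2):+0/OXX../.OXOX*, (0,3):+0/OX.X./.OXOX, (0,4):+0/OX..X/.OXOX, (1,0):+0/OX.../XOXOX
[OXX../.OXOX] O move#2: (0,3):+0/OXXO./.OXOX*, (0,4):-1/OXX.O/.OXOX, (1,0):-1/OXX../OOXOX
[OXXO./.OXOX] X move#3: (0,4):+0/OXXOX/.OXOX*, (1,0):+0/OXXO./XOXOX
[OXXOX/.OXOX] O move#4: (1,0):+0/OXXOX/OOXOX*
[OXXOX/OOXOX] end (terminal +0, X#5); searched OX.../.OXOX to 5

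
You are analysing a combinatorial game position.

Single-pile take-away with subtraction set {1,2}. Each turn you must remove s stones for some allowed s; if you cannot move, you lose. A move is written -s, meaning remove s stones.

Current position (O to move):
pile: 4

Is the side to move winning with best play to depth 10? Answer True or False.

[4] O move#1: -1:+1/3*, -2:-1/2
[3] X move#2: -1:-1/2*, -2:-1/1
[2] O move#3: -1:-1/1, -2:+1/0*
[0] end (terminal -1, X#4); searched 4 to 10

O winning at [4]: True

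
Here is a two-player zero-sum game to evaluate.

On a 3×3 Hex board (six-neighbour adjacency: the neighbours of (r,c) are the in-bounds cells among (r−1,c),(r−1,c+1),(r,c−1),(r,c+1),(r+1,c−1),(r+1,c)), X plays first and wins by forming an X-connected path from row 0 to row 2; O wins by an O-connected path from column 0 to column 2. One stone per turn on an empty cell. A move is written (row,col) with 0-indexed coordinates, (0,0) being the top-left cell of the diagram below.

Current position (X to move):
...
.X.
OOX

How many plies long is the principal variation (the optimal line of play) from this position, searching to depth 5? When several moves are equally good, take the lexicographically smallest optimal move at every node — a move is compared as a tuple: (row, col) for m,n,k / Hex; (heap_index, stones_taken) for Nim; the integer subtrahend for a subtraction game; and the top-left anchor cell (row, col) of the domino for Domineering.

PV length from [.../.X./OOX]: 3 plies

ply 1, X at .../.X./OOX | (0,0)=-1→X../.X./OOX; (0,1)=-1→.X./.X./OOX; (0,2)=-1→..X/.X./OOX; (1,0)=-1→.../XX./OOX; (1,2)=+1→.../.XX/OOX*
ply 2, O at .../.XX/OOX | (0,0)=-1→O../.XX/OOX*; (0,1)=-1→.O./.XX/OOX; (0,2)=-1→..O/.XX/OOX; (1,0)=-1→.../OXX/OOX
ply 3, X at O../.XX/OOX | (0,1)=+1→OX./.XX/OOX*; (0,2)=+1→O.X/.XX/OOX; (1,0)=+1→O../XXX/OOX
ply 4: OX./.XX/OOX is terminal -1 (O); from .../.X./OOX depth 5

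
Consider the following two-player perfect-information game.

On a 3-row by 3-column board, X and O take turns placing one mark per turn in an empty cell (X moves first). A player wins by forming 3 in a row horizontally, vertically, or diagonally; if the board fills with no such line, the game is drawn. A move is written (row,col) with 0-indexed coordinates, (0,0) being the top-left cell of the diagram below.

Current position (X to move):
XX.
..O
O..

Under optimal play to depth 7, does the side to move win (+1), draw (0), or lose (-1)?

value(XX./..O/O.., X) = +1

[XX./..O/O..] X move#1: (0,2):+1/XXX/..O/O..*, (1,0):-1/XX./X.O/O.., (1,1):+1/XX./.XO/O.., (2,1):+1/XX./..O/OX., (2,2):+1/XX./..O/O.X
[XXX/..O/O..] end (terminal -1, O#2); searched XX./..O/O.. to 7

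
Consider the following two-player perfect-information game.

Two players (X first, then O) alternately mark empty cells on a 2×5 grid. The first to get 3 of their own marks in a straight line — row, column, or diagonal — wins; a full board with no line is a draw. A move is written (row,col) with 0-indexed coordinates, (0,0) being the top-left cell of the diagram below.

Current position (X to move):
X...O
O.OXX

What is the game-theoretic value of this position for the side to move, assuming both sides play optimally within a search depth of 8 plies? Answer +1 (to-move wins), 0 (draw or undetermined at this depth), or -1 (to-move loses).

ply 1, X at X...O/O.OXX | (0,1)=-1→XX..O/O.OXX; (0,2)=-1→X.X.O/O.OXX; (0,3)=-1→X..XO/O.OXX; (1,1)=+0→X...O/OXOXX*
ply 2, O at X...O/OXOXX | (0,1)=+0→XO..O/OXOXX*; (0,2)=+0→X.O.O/OXOXX; (0,3)=+0→X..OO/OXOXX
ply 3, X at XO..O/OXOXX | (0,2)=+0→XOX.O/OXOXX*; (0,3)=+0→XO.XO/OXOXX
ply 4, O at XOX.O/OXOXX | (0,3)=+0→XOXOO/OXOXX*
ply 5: XOXOO/OXOXX is terminal +0 (X); from X...O/O.OXX depth 8

value(X...O/O.OXX, X) = 0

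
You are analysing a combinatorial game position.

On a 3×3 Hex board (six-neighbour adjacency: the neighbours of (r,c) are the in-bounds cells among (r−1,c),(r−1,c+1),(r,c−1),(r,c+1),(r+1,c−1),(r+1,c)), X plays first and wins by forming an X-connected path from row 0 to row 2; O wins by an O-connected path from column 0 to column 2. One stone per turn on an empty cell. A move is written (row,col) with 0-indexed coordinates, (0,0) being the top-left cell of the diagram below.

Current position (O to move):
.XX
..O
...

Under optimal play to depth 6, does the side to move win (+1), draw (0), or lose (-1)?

value(.XX/..O/..., O) = +1

p1 O@[.XX/..O/...]: (0,0)[OXX/..O/...]-1 (1,0)[.XX/O.O/...]-1 (1,1)[.XX/.OO/...]+1* (2,0)[.XX/..O/O..]+1 (2,1)[.XX/..O/.O.]-1 (2,2)[.XX/..O/..O]-1
p2 X@[.XX/.OO/...]: (0,0)[XXX/.OO/...]-1* (1,0)[.XX/XOO/...]-1 (2,0)[.XX/.OO/X..]-1 (2,1)[.XX/.OO/.X.]-1 (2,2)[.XX/.OO/..X]-1
p3 O@[XXX/.OO/...]: (1,0)[XXX/OOO/...]+1* (2,0)[XXX/.OO/O..]+1 (2,1)[XXX/.OO/.O.]+1 (2,2)[XXX/.OO/..O]+1
p4 X@[XXX/OOO/...] terminal -1; root [.XX/..O/...] d6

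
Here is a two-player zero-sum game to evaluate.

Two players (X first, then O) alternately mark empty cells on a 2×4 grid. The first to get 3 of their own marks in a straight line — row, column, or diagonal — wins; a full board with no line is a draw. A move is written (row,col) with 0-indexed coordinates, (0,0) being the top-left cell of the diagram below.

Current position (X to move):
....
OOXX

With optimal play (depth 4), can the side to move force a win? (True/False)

p1 X@[..../OOXX]: (0,0)[X.../OOXX]+0* (0,1)[.X../OOXX]+0 (0,2)[..X./OOXX]+0 (0,3)[...X/OOXX]+0
p2 O@[X.../OOXX]: (0,1)[XO../OOXX]+0* (0,2)[X.O./OOXX]+0 (0,3)[X..O/OOXX]+0
p3 X@[XO../OOXX]: (0,2)[XOX./OOXX]+0* (0,3)[XO.X/OOXX]+0
p4 O@[XOX./OOXX]: (0,3)[XOXO/OOXX]+0*
p5 X@[XOXO/OOXX] terminal +0; root [..../OOXX] d4

X winning at [..../OOXX]: False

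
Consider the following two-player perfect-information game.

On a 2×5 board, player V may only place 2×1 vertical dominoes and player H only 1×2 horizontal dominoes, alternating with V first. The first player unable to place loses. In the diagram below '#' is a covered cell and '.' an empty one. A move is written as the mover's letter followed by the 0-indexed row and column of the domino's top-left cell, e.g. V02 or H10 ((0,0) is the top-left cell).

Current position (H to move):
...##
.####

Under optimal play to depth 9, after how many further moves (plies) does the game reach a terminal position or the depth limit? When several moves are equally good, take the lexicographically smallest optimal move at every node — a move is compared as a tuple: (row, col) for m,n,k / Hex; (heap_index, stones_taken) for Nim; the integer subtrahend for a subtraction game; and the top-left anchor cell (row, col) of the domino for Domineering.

PV length from [...##/.####]: 1 ply

p1 H@[...##/.####]: H00[##.##/.####]+1* H01[.####/.####]-1
p2 V@[##.##/.####] terminal -1; root [...##/.####] d9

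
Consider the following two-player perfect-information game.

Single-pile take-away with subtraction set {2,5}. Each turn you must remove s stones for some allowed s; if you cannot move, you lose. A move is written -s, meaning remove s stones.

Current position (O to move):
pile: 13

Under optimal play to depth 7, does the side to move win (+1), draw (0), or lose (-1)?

value(13, O) = +1

[13] O move#1: -2:+1/11*, -5:+1/8
[11] X move#2: -2:-1/9*, -5:-1/6
[9] O move#3: -2:+1/7*, -5:+1/4
[7] X move#4: -2:-1/5*, -5:-1/2
[5] O move#5: -2:-1/3, -5:+1/0*
[0] end (terminal -1, X#6); searched 13 to 7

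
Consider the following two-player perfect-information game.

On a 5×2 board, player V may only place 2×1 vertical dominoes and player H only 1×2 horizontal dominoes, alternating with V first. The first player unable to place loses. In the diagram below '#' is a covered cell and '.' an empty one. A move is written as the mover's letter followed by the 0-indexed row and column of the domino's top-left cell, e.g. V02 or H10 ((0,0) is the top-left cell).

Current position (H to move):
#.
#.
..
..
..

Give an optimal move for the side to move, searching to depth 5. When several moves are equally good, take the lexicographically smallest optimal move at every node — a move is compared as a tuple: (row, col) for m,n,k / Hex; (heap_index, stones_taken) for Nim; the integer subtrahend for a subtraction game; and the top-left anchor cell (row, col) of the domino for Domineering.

ply 1, H at #./#./../../.. | H20=-1→#./#./##/../..; H30=+1→#./#./../##/..*; H40=-1→#./#./../../##
ply 2, V at #./#./../##/.. | V01=-1→##/##/../##/..*; V11=-1→#./##/.#/##/..
ply 3, H at ##/##/../##/.. | H20=+1→##/##/##/##/..*; H40=+1→##/##/../##/##
ply 4: ##/##/##/##/.. is terminal -1 (V); from #./#./../../.. depth 5

H's best at [#./#./../../..]: H30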